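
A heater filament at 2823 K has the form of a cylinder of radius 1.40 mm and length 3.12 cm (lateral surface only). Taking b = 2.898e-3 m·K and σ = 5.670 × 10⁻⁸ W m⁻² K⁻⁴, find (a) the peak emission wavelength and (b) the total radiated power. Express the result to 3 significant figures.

λ_max ≈ 1.03 μm; P ≈ 988 W

(a) λ_max = b/T = 2.898×10⁻³/2823 = 1.027×10⁻⁶ m = 1.03 μm.
Lateral area A = 2πrL = 2π×1.40×10⁻³×0.0312 = 2.74450×10⁻⁴ m².
(b) P = σAT⁴ = 5.670×10⁻⁸×2.74450×10⁻⁴×(2823)⁴ = 988 W.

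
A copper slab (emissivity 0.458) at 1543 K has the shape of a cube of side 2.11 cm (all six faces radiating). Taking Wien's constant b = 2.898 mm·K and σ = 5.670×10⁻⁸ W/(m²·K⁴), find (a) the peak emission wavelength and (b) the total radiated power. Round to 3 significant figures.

(a) λ_max = b/T = 2.898×10⁻³/1543 = 1.878×10⁻⁶ m = 1.88 μm.
Area A = 6s² = 6×(0.0211 m)² = 2.67126×10⁻³ m².
(b) P = εσAT⁴ = 0.458×5.670×10⁻⁸×2.67126×10⁻³×(1543)⁴ = 393 W.

λ_max ≈ 1.88 μm; P ≈ 393 W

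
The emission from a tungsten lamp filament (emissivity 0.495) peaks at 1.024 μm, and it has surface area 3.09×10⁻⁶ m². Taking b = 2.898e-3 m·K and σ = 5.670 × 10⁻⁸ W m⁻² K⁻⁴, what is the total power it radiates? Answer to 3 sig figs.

P ≈ 5.56 W

Wien's law: T = b/λ_max = 2.898×10⁻³/1.024×10⁻⁶ = 2830.08 K.
Area A = 3.09×10⁻⁶ m².
Then P = εσAT⁴ = 0.495×5.670×10⁻⁸×3.09×10⁻⁶×(2830.08)⁴ = 5.56 W.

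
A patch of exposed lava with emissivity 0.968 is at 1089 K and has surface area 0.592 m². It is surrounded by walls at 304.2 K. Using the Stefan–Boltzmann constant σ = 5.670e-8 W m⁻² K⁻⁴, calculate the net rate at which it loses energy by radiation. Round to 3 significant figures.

Area A = 0.592 m².
Net radiated power P_net = εσA(T⁴ − T₀⁴) = 0.968×5.670×10⁻⁸×0.592×(1089⁴ − 304.2⁴).
T⁴ − T₀⁴ = 1.40641×10¹² − 8.56321×10⁹ = 1.39785×10¹² K⁴, so P_net = 4.54×10⁴ W.

Net loss ≈ 4.54×10⁴ W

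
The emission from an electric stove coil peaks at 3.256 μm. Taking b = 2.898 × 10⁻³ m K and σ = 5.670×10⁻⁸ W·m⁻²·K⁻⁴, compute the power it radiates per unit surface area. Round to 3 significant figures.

Wien's law: T = b/λ_max = 2.898×10⁻³/3.256×10⁻⁶ = 890.049 K.
Then I = σT⁴ = 5.670×10⁻⁸×(890.049)⁴ = 3.56×10⁴ W/m².

I ≈ 3.56×10⁴ W/m²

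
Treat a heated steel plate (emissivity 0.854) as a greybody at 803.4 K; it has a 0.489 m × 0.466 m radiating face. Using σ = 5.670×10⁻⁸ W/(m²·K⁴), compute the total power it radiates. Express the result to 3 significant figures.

Area A = 0.489 × 0.466 = 0.227874 m².
P = εσAT⁴ = 0.854 × 5.670×10⁻⁸ × 0.227874 × (803.4)⁴ = 4.60×10³ W.

P ≈ 4.60×10³ W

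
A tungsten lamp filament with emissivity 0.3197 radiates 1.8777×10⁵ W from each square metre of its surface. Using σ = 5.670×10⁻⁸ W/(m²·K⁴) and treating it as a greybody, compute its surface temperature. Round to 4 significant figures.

T ≈ 1794 K

I = εσT⁴, so T = (I/εσ)^(1/4) = (1.8777×10⁵/(0.3197×5.670×10⁻⁸))^(1/4) = 1794 K.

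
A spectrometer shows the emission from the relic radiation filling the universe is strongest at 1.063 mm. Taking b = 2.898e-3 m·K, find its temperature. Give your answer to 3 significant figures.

T ≈ 2.73 K

Wien's law gives T = b/λ_max = (2.898×10⁻³ m·K)/(1.063×10⁻³ m) = 2.73 K.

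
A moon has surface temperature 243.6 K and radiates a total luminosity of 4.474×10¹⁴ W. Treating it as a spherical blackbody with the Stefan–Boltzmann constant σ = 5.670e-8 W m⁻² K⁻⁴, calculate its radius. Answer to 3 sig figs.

L = 4πR²σT⁴ ⇒ R = √(L/(4πσT⁴)).
σT⁴ = 199.661 W/m², so R = √(4.474×10¹⁴/(4π×199.661)) = 4.22×10⁵ m.

R ≈ 4.22×10⁵ m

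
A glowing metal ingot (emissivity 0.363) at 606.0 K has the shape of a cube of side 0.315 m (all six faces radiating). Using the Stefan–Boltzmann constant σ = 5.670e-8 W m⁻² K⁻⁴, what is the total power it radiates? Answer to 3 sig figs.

P ≈ 1.65×10³ W

Area A = 6s² = 6×(0.315 m)² = 0.59535 m².
P = εσAT⁴ = 0.363 × 5.670×10⁻⁸ × 0.59535 × (606.0)⁴ = 1.65×10³ W.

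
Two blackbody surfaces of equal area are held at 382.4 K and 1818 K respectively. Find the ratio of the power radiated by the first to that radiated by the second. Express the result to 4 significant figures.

With equal areas, P₁/P₂ = (T₁/T₂)⁴ = (382.4/1818)⁴ = 1.957×10⁻³.

P₁/P₂ ≈ 1.957×10⁻³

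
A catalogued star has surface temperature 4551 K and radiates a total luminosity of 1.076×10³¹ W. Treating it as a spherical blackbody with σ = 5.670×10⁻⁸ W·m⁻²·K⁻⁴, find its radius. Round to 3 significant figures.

R ≈ 1.88×10¹¹ m

L = 4πR²σT⁴ ⇒ R = √(L/(4πσT⁴)).
σT⁴ = 2.43226×10⁷ W/m², so R = √(1.076×10³¹/(4π×2.43226×10⁷)) = 1.88×10¹¹ m.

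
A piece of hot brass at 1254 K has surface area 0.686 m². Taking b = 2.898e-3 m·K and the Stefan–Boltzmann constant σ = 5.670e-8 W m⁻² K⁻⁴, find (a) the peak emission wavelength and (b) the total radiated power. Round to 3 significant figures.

λ_max ≈ 2.31 μm; P ≈ 9.62×10⁴ W

(a) λ_max = b/T = 2.898×10⁻³/1254 = 2.311×10⁻⁶ m = 2.31 μm.
Area A = 0.686 m².
(b) P = σAT⁴ = 5.670×10⁻⁸×0.686×(1254)⁴ = 9.62×10⁴ W.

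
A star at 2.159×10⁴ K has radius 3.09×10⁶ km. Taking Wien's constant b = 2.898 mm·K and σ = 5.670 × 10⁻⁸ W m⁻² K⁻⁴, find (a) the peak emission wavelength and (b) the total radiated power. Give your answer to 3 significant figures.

λ_max ≈ 134 nm; P ≈ 1.48×10³⁰ W

(a) λ_max = b/T = 2.898×10⁻³/2.159×10⁴ = 1.342×10⁻⁷ m = 134 nm.
Surface area A = 4πR² = 4π(3.09×10⁹ m)² = 1.19985×10²⁰ m².
(b) P = σAT⁴ = 5.670×10⁻⁸×1.19985×10²⁰×(2.159×10⁴)⁴ = 1.48×10³⁰ W.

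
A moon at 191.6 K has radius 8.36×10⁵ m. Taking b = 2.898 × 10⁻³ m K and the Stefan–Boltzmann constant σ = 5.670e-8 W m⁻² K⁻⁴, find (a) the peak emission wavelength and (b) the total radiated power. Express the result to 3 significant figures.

λ_max ≈ 15.1 μm; P ≈ 6.71×10¹⁴ W

(a) λ_max = b/T = 2.898×10⁻³/191.6 = 1.513×10⁻⁵ m = 15.1 μm.
Surface area A = 4πR² = 4π(8.36×10⁵ m)² = 8.78259×10¹² m².
(b) P = σAT⁴ = 5.670×10⁻⁸×8.78259×10¹²×(191.6)⁴ = 6.71×10¹⁴ W.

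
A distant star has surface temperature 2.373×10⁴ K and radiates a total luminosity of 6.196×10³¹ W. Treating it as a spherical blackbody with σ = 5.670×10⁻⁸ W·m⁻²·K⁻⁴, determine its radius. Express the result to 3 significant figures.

L = 4πR²σT⁴ ⇒ R = √(L/(4πσT⁴)).
σT⁴ = 1.79794×10¹⁰ W/m², so R = √(6.196×10³¹/(4π×1.79794×10¹⁰)) = 1.66×10¹⁰ m.

R ≈ 1.66×10¹⁰ m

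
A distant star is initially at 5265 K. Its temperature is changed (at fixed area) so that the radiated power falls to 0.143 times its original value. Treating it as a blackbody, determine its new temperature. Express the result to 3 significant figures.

T₂ ≈ 3.24×10³ K

P ∝ T⁴, so T₂/T₁ = (P₂/P₁)^(1/4) = (0.143)^(1/4) = 0.614942.
T₂ = 5265 × 0.614942 = 3.24×10³ K.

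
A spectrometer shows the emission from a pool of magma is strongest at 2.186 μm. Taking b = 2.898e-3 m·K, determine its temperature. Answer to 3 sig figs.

T ≈ 1.33×10³ K

Wien's law gives T = b/λ_max = (2.898×10⁻³ m·K)/(2.186×10⁻⁶ m) = 1.33×10³ K.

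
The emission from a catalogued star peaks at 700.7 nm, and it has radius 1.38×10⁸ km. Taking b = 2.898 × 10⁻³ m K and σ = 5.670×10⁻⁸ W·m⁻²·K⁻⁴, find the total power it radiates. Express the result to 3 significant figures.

Wien's law: T = b/λ_max = 2.898×10⁻³/7.007×10⁻⁷ = 4135.86 K.
Surface area A = 4πR² = 4π(1.38×10¹¹ m)² = 2.39314×10²³ m².
Then P = σAT⁴ = 5.670×10⁻⁸×2.39314×10²³×(4135.86)⁴ = 3.97×10³⁰ W.

P ≈ 3.97×10³⁰ W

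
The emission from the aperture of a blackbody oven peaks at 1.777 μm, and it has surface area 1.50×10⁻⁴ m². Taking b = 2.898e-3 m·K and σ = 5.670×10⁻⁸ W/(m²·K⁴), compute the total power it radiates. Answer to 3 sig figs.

P ≈ 60.2 W

Wien's law: T = b/λ_max = 2.898×10⁻³/1.777×10⁻⁶ = 1630.84 K.
Area A = 1.50×10⁻⁴ m².
Then P = σAT⁴ = 5.670×10⁻⁸×1.50×10⁻⁴×(1630.84)⁴ = 60.2 W.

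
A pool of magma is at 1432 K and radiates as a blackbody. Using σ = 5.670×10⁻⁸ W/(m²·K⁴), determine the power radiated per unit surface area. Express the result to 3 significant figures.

Stefan–Boltzmann: I = σT⁴ = 5.670×10⁻⁸ × (1432)⁴ = 2.38×10⁵ W/m².

I ≈ 2.38×10⁵ W/m²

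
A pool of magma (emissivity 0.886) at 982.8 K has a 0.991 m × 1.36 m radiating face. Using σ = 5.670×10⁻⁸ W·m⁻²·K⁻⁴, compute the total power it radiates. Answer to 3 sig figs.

Area A = 0.991 × 1.36 = 1.34776 m².
P = εσAT⁴ = 0.886 × 5.670×10⁻⁸ × 1.34776 × (982.8)⁴ = 6.32×10⁴ W.

P ≈ 6.32×10⁴ W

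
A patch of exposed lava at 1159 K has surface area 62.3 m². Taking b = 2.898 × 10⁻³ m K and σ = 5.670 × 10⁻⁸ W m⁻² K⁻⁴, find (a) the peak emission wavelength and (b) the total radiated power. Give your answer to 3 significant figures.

(a) λ_max = b/T = 2.898×10⁻³/1159 = 2.500×10⁻⁶ m = 2.50×10³ nm.
Area A = 62.3 m².
(b) P = σAT⁴ = 5.670×10⁻⁸×62.3×(1159)⁴ = 6.37×10⁶ W.

λ_max ≈ 2.50×10³ nm; P ≈ 6.37×10⁶ W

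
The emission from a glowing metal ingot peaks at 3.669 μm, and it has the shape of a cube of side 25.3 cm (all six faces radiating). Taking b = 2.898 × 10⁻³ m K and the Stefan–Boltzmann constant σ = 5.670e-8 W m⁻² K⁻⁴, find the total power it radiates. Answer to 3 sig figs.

Wien's law: T = b/λ_max = 2.898×10⁻³/3.669×10⁻⁶ = 789.861 K.
Area A = 6s² = 6×(0.253 m)² = 0.384054 m².
Then P = σAT⁴ = 5.670×10⁻⁸×0.384054×(789.861)⁴ = 8.48×10³ W.

P ≈ 8.48×10³ W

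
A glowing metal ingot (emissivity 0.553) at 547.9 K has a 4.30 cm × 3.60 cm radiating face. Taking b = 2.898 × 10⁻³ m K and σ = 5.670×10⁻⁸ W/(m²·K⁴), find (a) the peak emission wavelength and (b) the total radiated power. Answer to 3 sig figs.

(a) λ_max = b/T = 2.898×10⁻³/547.9 = 5.289×10⁻⁶ m = 5.29 μm.
Area A = 0.0430 × 0.0360 = 1.548×10⁻³ m².
(b) P = εσAT⁴ = 0.553×5.670×10⁻⁸×1.548×10⁻³×(547.9)⁴ = 4.37 W.

λ_max ≈ 5.29 μm; P ≈ 4.37 W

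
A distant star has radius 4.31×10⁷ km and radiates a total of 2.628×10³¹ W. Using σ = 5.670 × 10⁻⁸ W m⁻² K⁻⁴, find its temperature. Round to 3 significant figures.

Surface area A = 4πR² = 4π(4.31×10¹⁰ m)² = 2.33434×10²² m².
P = σAT⁴ ⇒ T = (P/(σA))^(1/4) = (2.628×10³¹/(5.670×10⁻⁸×2.33434×10²²))^(1/4) = 1.19×10⁴ K.

T ≈ 1.19×10⁴ K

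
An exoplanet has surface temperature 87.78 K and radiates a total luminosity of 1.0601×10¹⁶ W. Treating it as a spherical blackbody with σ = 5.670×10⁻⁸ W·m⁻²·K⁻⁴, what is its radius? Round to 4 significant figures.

L = 4πR²σT⁴ ⇒ R = √(L/(4πσT⁴)).
σT⁴ = 3.36640 W/m², so R = √(1.0601×10¹⁶/(4π×3.36640)) = 1.583×10⁷ m.

R ≈ 1.583×10⁷ m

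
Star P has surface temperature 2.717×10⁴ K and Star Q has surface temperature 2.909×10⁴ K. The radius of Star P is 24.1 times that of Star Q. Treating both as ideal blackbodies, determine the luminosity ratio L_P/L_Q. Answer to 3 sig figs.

L_P/L_Q ≈ 442

L ∝ R²T⁴, so L_P/L_Q = (R_P/R_Q)²(T_P/T_Q)⁴ = (24.1)² × (2.717×10⁴/2.909×10⁴)⁴ = 580.81 × 0.760998 = 442.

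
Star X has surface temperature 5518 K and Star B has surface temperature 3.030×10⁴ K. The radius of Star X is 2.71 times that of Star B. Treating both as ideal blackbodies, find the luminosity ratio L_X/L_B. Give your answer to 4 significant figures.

L_X/L_B ≈ 8.078×10⁻³

L ∝ R²T⁴, so L_X/L_B = (R_X/R_B)²(T_X/T_B)⁴ = (2.71)² × (5518/3.030×10⁴)⁴ = 7.3441 × 1.09991×10⁻³ = 8.078×10⁻³.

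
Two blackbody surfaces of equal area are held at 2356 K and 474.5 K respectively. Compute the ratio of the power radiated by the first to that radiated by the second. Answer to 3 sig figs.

P₁/P₂ ≈ 608

With equal areas, P₁/P₂ = (T₁/T₂)⁴ = (2356/474.5)⁴ = 608.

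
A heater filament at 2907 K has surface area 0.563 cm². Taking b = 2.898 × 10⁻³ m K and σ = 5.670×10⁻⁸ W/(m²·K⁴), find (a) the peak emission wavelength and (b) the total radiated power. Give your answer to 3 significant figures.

λ_max ≈ 997 nm; P ≈ 228 W

(a) λ_max = b/T = 2.898×10⁻³/2907 = 9.969×10⁻⁷ m = 997 nm.
Area A = 0.563 cm² = 5.63×10⁻⁵ m².
(b) P = σAT⁴ = 5.670×10⁻⁸×5.63×10⁻⁵×(2907)⁴ = 228 W.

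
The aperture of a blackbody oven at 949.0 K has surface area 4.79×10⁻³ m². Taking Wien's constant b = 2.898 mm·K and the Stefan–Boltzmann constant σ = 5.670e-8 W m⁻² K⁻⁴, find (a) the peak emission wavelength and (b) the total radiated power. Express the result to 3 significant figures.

λ_max ≈ 3.05 μm; P ≈ 220 W

(a) λ_max = b/T = 2.898×10⁻³/949.0 = 3.054×10⁻⁶ m = 3.05 μm.
Area A = 4.79×10⁻³ m².
(b) P = σAT⁴ = 5.670×10⁻⁸×4.79×10⁻³×(949.0)⁴ = 220 W.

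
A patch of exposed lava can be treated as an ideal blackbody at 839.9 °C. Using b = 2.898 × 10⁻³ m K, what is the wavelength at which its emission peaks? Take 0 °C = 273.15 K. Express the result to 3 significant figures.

λ_max ≈ 2.60×10³ nm

T = 839.9 °C + 273.15 = 1113.05 K.
Wien's displacement law: λ_max = b/T = (2.898×10⁻³ m·K)/(1113.05 K) = 2.604×10⁻⁶ m.
That is 2.60×10³ nm, in the infrared range.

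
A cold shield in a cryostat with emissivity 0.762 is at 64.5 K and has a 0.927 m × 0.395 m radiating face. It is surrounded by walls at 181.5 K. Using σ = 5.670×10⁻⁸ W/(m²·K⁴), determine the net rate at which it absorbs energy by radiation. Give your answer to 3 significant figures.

Net gain ≈ 16.9 W

Area A = 0.927 × 0.395 = 0.366165 m².
Net radiated power P_net = εσA(T⁴ − T₀⁴) = 0.762×5.670×10⁻⁸×0.366165×(64.5⁴ − 181.5⁴).
T⁴ − T₀⁴ = 1.73077×10⁷ − 1.08519×10⁹ = -1.06788×10⁹ K⁴, so P_net = -16.9 W — negative, meaning a net gain of 16.9 W.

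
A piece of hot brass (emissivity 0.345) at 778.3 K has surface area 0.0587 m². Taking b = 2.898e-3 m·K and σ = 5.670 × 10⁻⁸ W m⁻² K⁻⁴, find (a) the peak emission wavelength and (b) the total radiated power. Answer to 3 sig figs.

λ_max ≈ 3.72 μm; P ≈ 421 W

(a) λ_max = b/T = 2.898×10⁻³/778.3 = 3.723×10⁻⁶ m = 3.72 μm.
Area A = 0.0587 m².
(b) P = εσAT⁴ = 0.345×5.670×10⁻⁸×0.0587×(778.3)⁴ = 421 W.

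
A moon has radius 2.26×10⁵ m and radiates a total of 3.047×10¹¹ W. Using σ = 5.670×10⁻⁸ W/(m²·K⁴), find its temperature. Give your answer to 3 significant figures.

T ≈ 53.8 K

Surface area A = 4πR² = 4π(2.26×10⁵ m)² = 6.41840×10¹¹ m².
P = σAT⁴ ⇒ T = (P/(σA))^(1/4) = (3.047×10¹¹/(5.670×10⁻⁸×6.41840×10¹¹))^(1/4) = 53.8 K.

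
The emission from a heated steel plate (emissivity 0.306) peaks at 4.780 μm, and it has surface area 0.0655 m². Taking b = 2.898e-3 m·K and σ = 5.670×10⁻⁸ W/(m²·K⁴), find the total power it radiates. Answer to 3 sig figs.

Wien's law: T = b/λ_max = 2.898×10⁻³/4.780×10⁻⁶ = 606.276 K.
Area A = 0.0655 m².
Then P = εσAT⁴ = 0.306×5.670×10⁻⁸×0.0655×(606.276)⁴ = 154 W.

P ≈ 154 W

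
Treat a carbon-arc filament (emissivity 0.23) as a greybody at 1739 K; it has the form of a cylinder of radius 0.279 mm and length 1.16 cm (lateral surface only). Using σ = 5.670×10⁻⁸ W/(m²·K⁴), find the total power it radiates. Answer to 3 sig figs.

P ≈ 2.43 W

Lateral area A = 2πrL = 2π×2.79×10⁻⁴×0.0116 = 2.03349×10⁻⁵ m².
P = εσAT⁴ = 0.23 × 5.670×10⁻⁸ × 2.03349×10⁻⁵ × (1739)⁴ = 2.43 W.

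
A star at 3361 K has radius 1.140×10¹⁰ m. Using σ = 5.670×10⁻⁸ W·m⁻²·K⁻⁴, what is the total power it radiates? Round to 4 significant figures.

Surface area A = 4πR² = 4π(1.140×10¹⁰ m)² = 1.63313×10²¹ m².
P = σAT⁴ = 5.670×10⁻⁸ × 1.63313×10²¹ × (3361)⁴ = 1.182×10²⁸ W.

P ≈ 1.182×10²⁸ W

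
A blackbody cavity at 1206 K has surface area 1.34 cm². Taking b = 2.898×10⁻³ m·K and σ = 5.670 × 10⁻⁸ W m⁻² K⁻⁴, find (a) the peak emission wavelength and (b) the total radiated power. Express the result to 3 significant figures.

λ_max ≈ 2.40×10³ nm; P ≈ 16.1 W

(a) λ_max = b/T = 2.898×10⁻³/1206 = 2.403×10⁻⁶ m = 2.40×10³ nm.
Area A = 1.34 cm² = 1.34×10⁻⁴ m².
(b) P = σAT⁴ = 5.670×10⁻⁸×1.34×10⁻⁴×(1206)⁴ = 16.1 W.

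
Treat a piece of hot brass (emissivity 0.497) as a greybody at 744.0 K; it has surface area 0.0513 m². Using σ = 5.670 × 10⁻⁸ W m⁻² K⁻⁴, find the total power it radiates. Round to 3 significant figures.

Area A = 0.0513 m².
P = εσAT⁴ = 0.497 × 5.670×10⁻⁸ × 0.0513 × (744.0)⁴ = 443 W.

P ≈ 443 W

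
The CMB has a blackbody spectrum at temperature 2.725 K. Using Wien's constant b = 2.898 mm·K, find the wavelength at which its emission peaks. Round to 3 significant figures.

λ_max ≈ 1.06×10⁻³ m

Wien's displacement law: λ_max = b/T = (2.898×10⁻³ m·K)/(2.725 K) = 1.063×10⁻³ m.
That is 1.06×10⁻³ m, in the microwave range.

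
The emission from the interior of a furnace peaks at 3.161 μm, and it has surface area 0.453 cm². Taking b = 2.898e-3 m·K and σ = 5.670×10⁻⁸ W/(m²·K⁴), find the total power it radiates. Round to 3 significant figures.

Wien's law: T = b/λ_max = 2.898×10⁻³/3.161×10⁻⁶ = 916.798 K.
Area A = 0.453 cm² = 4.53×10⁻⁵ m².
Then P = σAT⁴ = 5.670×10⁻⁸×4.53×10⁻⁵×(916.798)⁴ = 1.81 W.

P ≈ 1.81 W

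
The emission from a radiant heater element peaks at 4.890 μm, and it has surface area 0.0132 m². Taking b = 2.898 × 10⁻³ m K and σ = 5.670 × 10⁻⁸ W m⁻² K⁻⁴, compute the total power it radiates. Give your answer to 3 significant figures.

Wien's law: T = b/λ_max = 2.898×10⁻³/4.890×10⁻⁶ = 592.638 K.
Area A = 0.0132 m².
Then P = σAT⁴ = 5.670×10⁻⁸×0.0132×(592.638)⁴ = 92.3 W.

P ≈ 92.3 W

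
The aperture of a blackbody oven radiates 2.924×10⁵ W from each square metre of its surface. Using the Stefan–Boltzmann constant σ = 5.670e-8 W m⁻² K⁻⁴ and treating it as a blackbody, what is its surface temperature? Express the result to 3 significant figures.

T ≈ 1.51×10³ K

I = σT⁴, so T = (I/σ)^(1/4) = (2.924×10⁵/(5.670×10⁻⁸))^(1/4) = 1.51×10³ K.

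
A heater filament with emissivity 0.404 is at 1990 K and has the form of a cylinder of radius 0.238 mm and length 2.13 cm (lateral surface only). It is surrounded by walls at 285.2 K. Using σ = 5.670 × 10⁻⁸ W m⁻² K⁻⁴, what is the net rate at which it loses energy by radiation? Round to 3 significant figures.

Lateral area A = 2πrL = 2π×2.38×10⁻⁴×0.0213 = 3.18520×10⁻⁵ m².
Net radiated power P_net = εσA(T⁴ − T₀⁴) = 0.404×5.670×10⁻⁸×3.18520×10⁻⁵×(1990⁴ − 285.2⁴).
T⁴ − T₀⁴ = 1.56824×10¹³ − 6.61604×10⁹ = 1.56758×10¹³ K⁴, so P_net = 11.4 W.

Net loss ≈ 11.4 W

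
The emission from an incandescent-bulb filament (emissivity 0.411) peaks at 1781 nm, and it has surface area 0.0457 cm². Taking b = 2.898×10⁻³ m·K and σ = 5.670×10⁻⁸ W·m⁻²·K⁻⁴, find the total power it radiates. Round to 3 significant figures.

Wien's law: T = b/λ_max = 2.898×10⁻³/1.781×10⁻⁶ = 1627.18 K.
Area A = 0.0457 cm² = 4.57×10⁻⁶ m².
Then P = εσAT⁴ = 0.411×5.670×10⁻⁸×4.57×10⁻⁶×(1627.18)⁴ = 0.747 W.

P ≈ 0.747 W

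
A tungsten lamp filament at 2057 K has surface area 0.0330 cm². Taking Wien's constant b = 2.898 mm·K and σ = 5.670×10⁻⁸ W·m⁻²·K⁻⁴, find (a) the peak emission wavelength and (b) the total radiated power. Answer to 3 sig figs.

λ_max ≈ 1.41×10³ nm; P ≈ 3.35 W

(a) λ_max = b/T = 2.898×10⁻³/2057 = 1.409×10⁻⁶ m = 1.41×10³ nm.
Area A = 0.0330 cm² = 3.30×10⁻⁶ m².
(b) P = σAT⁴ = 5.670×10⁻⁸×3.30×10⁻⁶×(2057)⁴ = 3.35 W.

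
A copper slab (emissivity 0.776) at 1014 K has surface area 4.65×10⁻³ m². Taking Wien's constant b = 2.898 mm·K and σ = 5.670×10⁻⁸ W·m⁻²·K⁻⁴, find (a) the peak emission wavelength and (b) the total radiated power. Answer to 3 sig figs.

λ_max ≈ 2.86×10³ nm; P ≈ 216 W

(a) λ_max = b/T = 2.898×10⁻³/1014 = 2.858×10⁻⁶ m = 2.86×10³ nm.
Area A = 4.65×10⁻³ m².
(b) P = εσAT⁴ = 0.776×5.670×10⁻⁸×4.65×10⁻³×(1014)⁴ = 216 W.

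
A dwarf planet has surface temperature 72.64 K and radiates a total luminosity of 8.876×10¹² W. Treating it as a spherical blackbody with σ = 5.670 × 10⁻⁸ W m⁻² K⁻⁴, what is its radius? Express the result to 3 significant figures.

L = 4πR²σT⁴ ⇒ R = √(L/(4πσT⁴)).
σT⁴ = 1.57865 W/m², so R = √(8.876×10¹²/(4π×1.57865)) = 6.69×10⁵ m.

R ≈ 6.69×10⁵ m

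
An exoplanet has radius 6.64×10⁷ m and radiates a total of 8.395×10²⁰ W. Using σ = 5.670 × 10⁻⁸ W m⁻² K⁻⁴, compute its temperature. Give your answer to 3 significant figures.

Surface area A = 4πR² = 4π(6.64×10⁷ m)² = 5.54046×10¹⁶ m².
P = σAT⁴ ⇒ T = (P/(σA))^(1/4) = (8.395×10²⁰/(5.670×10⁻⁸×5.54046×10¹⁶))^(1/4) = 719 K.

T ≈ 719 K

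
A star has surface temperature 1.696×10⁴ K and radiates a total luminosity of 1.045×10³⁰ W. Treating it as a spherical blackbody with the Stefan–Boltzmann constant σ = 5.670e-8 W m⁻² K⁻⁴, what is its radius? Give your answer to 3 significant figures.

L = 4πR²σT⁴ ⇒ R = √(L/(4πσT⁴)).
σT⁴ = 4.69123×10⁹ W/m², so R = √(1.045×10³⁰/(4π×4.69123×10⁹)) = 4.21×10⁹ m.

R ≈ 4.21×10⁹ m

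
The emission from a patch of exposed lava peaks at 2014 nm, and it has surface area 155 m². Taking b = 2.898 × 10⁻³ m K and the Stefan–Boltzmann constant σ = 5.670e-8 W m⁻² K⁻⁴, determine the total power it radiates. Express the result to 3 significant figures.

Wien's law: T = b/λ_max = 2.898×10⁻³/2.014×10⁻⁶ = 1438.93 K.
Area A = 155 m².
Then P = σAT⁴ = 5.670×10⁻⁸×155×(1438.93)⁴ = 3.77×10⁷ W.

P ≈ 3.77×10⁷ W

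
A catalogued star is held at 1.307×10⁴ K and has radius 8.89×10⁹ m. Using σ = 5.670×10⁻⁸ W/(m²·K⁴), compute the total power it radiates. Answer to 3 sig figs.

P ≈ 1.64×10³⁰ W

Surface area A = 4πR² = 4π(8.89×10⁹ m)² = 9.93147×10²⁰ m².
P = σAT⁴ = 5.670×10⁻⁸ × 9.93147×10²⁰ × (1.307×10⁴)⁴ = 1.64×10³⁰ W.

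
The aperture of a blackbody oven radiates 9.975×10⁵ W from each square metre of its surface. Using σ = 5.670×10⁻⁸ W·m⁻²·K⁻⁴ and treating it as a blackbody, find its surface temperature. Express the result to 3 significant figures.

T ≈ 2.05×10³ K

I = σT⁴, so T = (I/σ)^(1/4) = (9.975×10⁵/(5.670×10⁻⁸))^(1/4) = 2.05×10³ K.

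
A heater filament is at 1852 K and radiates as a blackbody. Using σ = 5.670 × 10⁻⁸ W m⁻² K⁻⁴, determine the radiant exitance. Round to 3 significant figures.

I ≈ 6.67×10⁵ W/m²

Stefan–Boltzmann: I = σT⁴ = 5.670×10⁻⁸ × (1852)⁴ = 6.67×10⁵ W/m².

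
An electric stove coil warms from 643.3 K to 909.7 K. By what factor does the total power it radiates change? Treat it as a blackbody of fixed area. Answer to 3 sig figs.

P₂/P₁ ≈ 4.00

P ∝ T⁴, so P₂/P₁ = (T₂/T₁)⁴ = (909.7/643.3)⁴ = (1.41411)⁴ = 4.00.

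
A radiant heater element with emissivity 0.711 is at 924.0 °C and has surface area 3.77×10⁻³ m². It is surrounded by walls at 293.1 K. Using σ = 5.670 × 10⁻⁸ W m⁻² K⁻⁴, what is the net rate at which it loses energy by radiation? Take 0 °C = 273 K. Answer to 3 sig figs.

T = 924.0 °C + 273 = 1197.0 K.
Area A = 3.77×10⁻³ m².
Net radiated power P_net = εσA(T⁴ − T₀⁴) = 0.711×5.670×10⁻⁸×3.77×10⁻³×(1197.0⁴ − 293.1⁴).
T⁴ − T₀⁴ = 2.05294×10¹² − 7.38012×10⁹ = 2.04556×10¹² K⁴, so P_net = 311 W.

Net loss ≈ 311 W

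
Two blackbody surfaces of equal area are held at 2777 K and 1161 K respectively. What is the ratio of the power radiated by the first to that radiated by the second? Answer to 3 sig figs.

With equal areas, P₁/P₂ = (T₁/T₂)⁴ = (2777/1161)⁴ = 32.7.

P₁/P₂ ≈ 32.7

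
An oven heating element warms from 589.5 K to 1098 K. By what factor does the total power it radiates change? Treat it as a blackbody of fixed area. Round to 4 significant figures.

P ∝ T⁴, so P₂/P₁ = (T₂/T₁)⁴ = (1098/589.5)⁴ = (1.86260)⁴ = 12.04.

P₂/P₁ ≈ 12.04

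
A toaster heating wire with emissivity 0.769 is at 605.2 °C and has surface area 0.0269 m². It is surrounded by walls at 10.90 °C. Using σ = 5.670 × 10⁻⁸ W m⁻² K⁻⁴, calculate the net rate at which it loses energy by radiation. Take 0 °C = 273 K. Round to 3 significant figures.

Net loss ≈ 690 W

T = 605.2 °C + 273 = 878.2 K.
Surroundings: T = 10.90 °C + 273 = 283.90 K.
Area A = 0.0269 m².
Net radiated power P_net = εσA(T⁴ − T₀⁴) = 0.769×5.670×10⁻⁸×0.0269×(878.2⁴ − 283.90⁴).
T⁴ − T₀⁴ = 5.94804×10¹¹ − 6.49623×10⁹ = 5.88308×10¹¹ K⁴, so P_net = 690 W.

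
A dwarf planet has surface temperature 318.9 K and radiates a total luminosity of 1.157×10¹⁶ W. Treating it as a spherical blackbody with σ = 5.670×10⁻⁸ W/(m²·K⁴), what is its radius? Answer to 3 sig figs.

R ≈ 1.25×10⁶ m

L = 4πR²σT⁴ ⇒ R = √(L/(4πσT⁴)).
σT⁴ = 586.410 W/m², so R = √(1.157×10¹⁶/(4π×586.410)) = 1.25×10⁶ m.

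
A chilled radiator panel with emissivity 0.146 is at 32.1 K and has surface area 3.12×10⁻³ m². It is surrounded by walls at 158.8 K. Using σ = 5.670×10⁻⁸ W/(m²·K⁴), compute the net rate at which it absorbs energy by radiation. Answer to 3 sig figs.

Area A = 3.12×10⁻³ m².
Net radiated power P_net = εσA(T⁴ − T₀⁴) = 0.146×5.670×10⁻⁸×3.12×10⁻³×(32.1⁴ − 158.8⁴).
T⁴ − T₀⁴ = 1.06174×10⁶ − 6.35919×10⁸ = -6.34857×10⁸ K⁴, so P_net = -0.0164 W — negative, meaning a net gain of 0.0164 W.

Net gain ≈ 0.0164 W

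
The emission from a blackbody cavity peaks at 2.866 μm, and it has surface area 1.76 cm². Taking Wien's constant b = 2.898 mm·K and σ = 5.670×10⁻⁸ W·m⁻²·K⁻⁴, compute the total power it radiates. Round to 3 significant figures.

P ≈ 10.4 W

Wien's law: T = b/λ_max = 2.898×10⁻³/2.866×10⁻⁶ = 1011.17 K.
Area A = 1.76 cm² = 1.76×10⁻⁴ m².
Then P = σAT⁴ = 5.670×10⁻⁸×1.76×10⁻⁴×(1011.17)⁴ = 10.4 W.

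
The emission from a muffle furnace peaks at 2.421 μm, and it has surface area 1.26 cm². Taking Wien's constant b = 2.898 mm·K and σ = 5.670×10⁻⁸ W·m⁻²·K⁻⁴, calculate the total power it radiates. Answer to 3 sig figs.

Wien's law: T = b/λ_max = 2.898×10⁻³/2.421×10⁻⁶ = 1197.03 K.
Area A = 1.26 cm² = 1.26×10⁻⁴ m².
Then P = σAT⁴ = 5.670×10⁻⁸×1.26×10⁻⁴×(1197.03)⁴ = 14.7 W.

P ≈ 14.7 W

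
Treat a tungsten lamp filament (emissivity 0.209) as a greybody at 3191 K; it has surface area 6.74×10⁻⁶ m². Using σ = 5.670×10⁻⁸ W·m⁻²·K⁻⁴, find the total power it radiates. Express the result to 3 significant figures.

P ≈ 8.28 W

Area A = 6.74×10⁻⁶ m².
P = εσAT⁴ = 0.209 × 5.670×10⁻⁸ × 6.74×10⁻⁶ × (3191)⁴ = 8.28 W.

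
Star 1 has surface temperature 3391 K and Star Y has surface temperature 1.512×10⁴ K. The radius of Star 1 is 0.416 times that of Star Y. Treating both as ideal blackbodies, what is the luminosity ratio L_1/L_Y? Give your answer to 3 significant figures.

L ∝ R²T⁴, so L_1/L_Y = (R_1/R_Y)²(T_1/T_Y)⁴ = (0.416)² × (3391/1.512×10⁴)⁴ = 0.173056 × 2.52990×10⁻³ = 4.38×10⁻⁴.

L_1/L_Y ≈ 4.38×10⁻⁴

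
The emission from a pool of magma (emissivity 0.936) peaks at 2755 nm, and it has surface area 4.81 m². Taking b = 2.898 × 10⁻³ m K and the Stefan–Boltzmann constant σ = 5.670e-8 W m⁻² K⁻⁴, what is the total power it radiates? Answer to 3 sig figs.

P ≈ 3.13×10⁵ W

Wien's law: T = b/λ_max = 2.898×10⁻³/2.755×10⁻⁶ = 1051.91 K.
Area A = 4.81 m².
Then P = εσAT⁴ = 0.936×5.670×10⁻⁸×4.81×(1051.91)⁴ = 3.13×10⁵ W.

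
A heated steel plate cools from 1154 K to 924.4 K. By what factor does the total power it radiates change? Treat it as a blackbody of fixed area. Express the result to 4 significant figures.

P ∝ T⁴, so P₂/P₁ = (T₂/T₁)⁴ = (924.4/1154)⁴ = (0.801040)⁴ = 0.4117.

P₂/P₁ ≈ 0.4117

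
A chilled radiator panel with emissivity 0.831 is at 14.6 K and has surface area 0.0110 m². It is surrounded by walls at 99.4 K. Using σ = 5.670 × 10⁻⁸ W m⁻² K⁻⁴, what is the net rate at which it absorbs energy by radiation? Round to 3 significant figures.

Area A = 0.0110 m².
Net radiated power P_net = εσA(T⁴ − T₀⁴) = 0.831×5.670×10⁻⁸×0.0110×(14.6⁴ − 99.4⁴).
T⁴ − T₀⁴ = 45437.2 − 9.76215×10⁷ = -9.75761×10⁷ K⁴, so P_net = -0.0506 W — negative, meaning a net gain of 0.0506 W.

Net gain ≈ 0.0506 W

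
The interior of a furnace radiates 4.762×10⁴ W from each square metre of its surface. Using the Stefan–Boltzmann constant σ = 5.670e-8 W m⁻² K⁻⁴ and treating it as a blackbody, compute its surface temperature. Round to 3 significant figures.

T ≈ 957 K

I = σT⁴, so T = (I/σ)^(1/4) = (4.762×10⁴/(5.670×10⁻⁸))^(1/4) = 957 K.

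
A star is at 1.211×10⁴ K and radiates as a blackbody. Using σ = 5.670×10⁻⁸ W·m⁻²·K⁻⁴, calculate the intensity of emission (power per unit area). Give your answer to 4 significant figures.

I ≈ 1.219×10⁹ W/m²

Stefan–Boltzmann: I = σT⁴ = 5.670×10⁻⁸ × (1.211×10⁴)⁴ = 1.219×10⁹ W/m².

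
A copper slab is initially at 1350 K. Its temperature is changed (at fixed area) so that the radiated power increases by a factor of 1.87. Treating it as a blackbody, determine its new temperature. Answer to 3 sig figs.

T₂ ≈ 1.58×10³ K

P ∝ T⁴, so T₂/T₁ = (P₂/P₁)^(1/4) = (1.87)^(1/4) = 1.16939.
T₂ = 1350 × 1.16939 = 1.58×10³ K.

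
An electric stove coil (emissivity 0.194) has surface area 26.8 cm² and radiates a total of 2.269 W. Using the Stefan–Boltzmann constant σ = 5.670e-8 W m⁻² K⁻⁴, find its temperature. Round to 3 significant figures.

T ≈ 527 K

Area A = 26.8 cm² = 2.68×10⁻³ m².
P = εσAT⁴ ⇒ T = (P/(εσA))^(1/4) = (2.269/(0.194×5.670×10⁻⁸×2.68×10⁻³))^(1/4) = 527 K.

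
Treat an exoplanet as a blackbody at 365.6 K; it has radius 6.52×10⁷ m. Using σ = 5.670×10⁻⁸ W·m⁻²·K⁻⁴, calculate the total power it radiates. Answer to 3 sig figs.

Surface area A = 4πR² = 4π(6.52×10⁷ m)² = 5.34201×10¹⁶ m².
P = σAT⁴ = 5.670×10⁻⁸ × 5.34201×10¹⁶ × (365.6)⁴ = 5.41×10¹⁹ W.

P ≈ 5.41×10¹⁹ W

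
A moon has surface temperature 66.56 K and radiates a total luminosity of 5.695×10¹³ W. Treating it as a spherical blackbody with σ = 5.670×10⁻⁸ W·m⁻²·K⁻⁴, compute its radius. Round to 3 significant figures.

R ≈ 2.02×10⁶ m

L = 4πR²σT⁴ ⇒ R = √(L/(4πσT⁴)).
σT⁴ = 1.11285 W/m², so R = √(5.695×10¹³/(4π×1.11285)) = 2.02×10⁶ m.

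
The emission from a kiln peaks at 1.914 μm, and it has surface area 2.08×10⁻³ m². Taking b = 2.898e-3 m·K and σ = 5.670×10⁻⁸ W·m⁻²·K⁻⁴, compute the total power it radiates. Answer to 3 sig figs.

Wien's law: T = b/λ_max = 2.898×10⁻³/1.914×10⁻⁶ = 1514.11 K.
Area A = 2.08×10⁻³ m².
Then P = σAT⁴ = 5.670×10⁻⁸×2.08×10⁻³×(1514.11)⁴ = 620 W.

P ≈ 620 W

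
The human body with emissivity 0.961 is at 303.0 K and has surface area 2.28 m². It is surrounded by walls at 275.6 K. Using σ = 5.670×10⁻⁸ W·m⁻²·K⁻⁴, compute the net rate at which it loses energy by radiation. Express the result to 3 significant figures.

Net loss ≈ 330 W

Area A = 2.28 m².
Net radiated power P_net = εσA(T⁴ − T₀⁴) = 0.961×5.670×10⁻⁸×2.28×(303.0⁴ − 275.6⁴).
T⁴ − T₀⁴ = 8.42889×10⁹ − 5.76922×10⁹ = 2.65967×10⁹ K⁴, so P_net = 330 W.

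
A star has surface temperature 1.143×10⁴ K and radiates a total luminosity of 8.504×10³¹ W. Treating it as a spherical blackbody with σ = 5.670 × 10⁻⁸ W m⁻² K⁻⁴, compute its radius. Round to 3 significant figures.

R ≈ 8.36×10¹⁰ m

L = 4πR²σT⁴ ⇒ R = √(L/(4πσT⁴)).
σT⁴ = 9.67761×10⁸ W/m², so R = √(8.504×10³¹/(4π×9.67761×10⁸)) = 8.36×10¹⁰ m.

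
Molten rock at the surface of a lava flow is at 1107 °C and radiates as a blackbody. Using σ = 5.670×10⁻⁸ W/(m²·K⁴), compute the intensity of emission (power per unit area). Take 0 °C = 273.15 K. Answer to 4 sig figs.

T = 1107 °C + 273.15 = 1380.15 K.
Stefan–Boltzmann: I = σT⁴ = 5.670×10⁻⁸ × (1380.15)⁴ = 2.057×10⁵ W/m².

I ≈ 2.057×10⁵ W/m²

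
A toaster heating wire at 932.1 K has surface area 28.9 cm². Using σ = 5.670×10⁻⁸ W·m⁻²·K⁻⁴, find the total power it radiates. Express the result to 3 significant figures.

P ≈ 124 W

Area A = 28.9 cm² = 2.89×10⁻³ m².
P = σAT⁴ = 5.670×10⁻⁸ × 2.89×10⁻³ × (932.1)⁴ = 124 W.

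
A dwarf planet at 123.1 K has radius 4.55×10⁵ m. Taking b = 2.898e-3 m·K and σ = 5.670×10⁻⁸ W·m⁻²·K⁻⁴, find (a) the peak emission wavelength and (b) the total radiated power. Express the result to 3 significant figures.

λ_max ≈ 23.5 μm; P ≈ 3.39×10¹³ W

(a) λ_max = b/T = 2.898×10⁻³/123.1 = 2.354×10⁻⁵ m = 23.5 μm.
Surface area A = 4πR² = 4π(4.55×10⁵ m)² = 2.60155×10¹² m².
(b) P = σAT⁴ = 5.670×10⁻⁸×2.60155×10¹²×(123.1)⁴ = 3.39×10¹³ W.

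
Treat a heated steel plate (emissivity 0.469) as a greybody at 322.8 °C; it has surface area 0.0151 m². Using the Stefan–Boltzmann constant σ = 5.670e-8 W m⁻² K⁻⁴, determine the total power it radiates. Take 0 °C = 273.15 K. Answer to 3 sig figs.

P ≈ 50.6 W

T = 322.8 °C + 273.15 = 595.95 K.
Area A = 0.0151 m².
P = εσAT⁴ = 0.469 × 5.670×10⁻⁸ × 0.0151 × (595.95)⁴ = 50.6 W.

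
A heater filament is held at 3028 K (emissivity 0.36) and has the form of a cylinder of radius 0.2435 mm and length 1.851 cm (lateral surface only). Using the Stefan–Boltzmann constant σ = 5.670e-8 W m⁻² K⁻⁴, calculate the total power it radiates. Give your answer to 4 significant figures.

Lateral area A = 2πrL = 2π×2.435×10⁻⁴×0.01851 = 2.83195×10⁻⁵ m².
P = εσAT⁴ = 0.36 × 5.670×10⁻⁸ × 2.83195×10⁻⁵ × (3028)⁴ = 48.60 W.

P ≈ 48.60 W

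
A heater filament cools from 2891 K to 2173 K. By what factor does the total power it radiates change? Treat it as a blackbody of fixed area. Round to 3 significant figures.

P ∝ T⁴, so P₂/P₁ = (T₂/T₁)⁴ = (2173/2891)⁴ = (0.751643)⁴ = 0.319.

P₂/P₁ ≈ 0.319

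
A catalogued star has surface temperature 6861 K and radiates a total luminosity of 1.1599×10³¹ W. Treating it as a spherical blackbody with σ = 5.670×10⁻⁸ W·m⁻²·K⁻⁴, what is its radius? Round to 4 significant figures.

R ≈ 8.571×10¹⁰ m

L = 4πR²σT⁴ ⇒ R = √(L/(4πσT⁴)).
σT⁴ = 1.25641×10⁸ W/m², so R = √(1.1599×10³¹/(4π×1.25641×10⁸)) = 8.571×10¹⁰ m.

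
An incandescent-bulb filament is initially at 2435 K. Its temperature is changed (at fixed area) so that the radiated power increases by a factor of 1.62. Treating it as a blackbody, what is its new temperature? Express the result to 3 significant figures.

T₂ ≈ 2.75×10³ K

P ∝ T⁴, so T₂/T₁ = (P₂/P₁)^(1/4) = (1.62)^(1/4) = 1.12818.
T₂ = 2435 × 1.12818 = 2.75×10³ K.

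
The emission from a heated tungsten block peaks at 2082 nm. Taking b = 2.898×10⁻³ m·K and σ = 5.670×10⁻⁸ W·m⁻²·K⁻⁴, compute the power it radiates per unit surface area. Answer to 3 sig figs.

Wien's law: T = b/λ_max = 2.898×10⁻³/2.082×10⁻⁶ = 1391.93 K.
Then I = σT⁴ = 5.670×10⁻⁸×(1391.93)⁴ = 2.13×10⁵ W/m².

I ≈ 2.13×10⁵ W/m²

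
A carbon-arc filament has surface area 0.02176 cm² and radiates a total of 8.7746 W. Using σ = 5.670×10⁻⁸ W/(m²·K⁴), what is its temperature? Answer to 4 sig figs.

Area A = 0.02176 cm² = 2.176×10⁻⁶ m².
P = σAT⁴ ⇒ T = (P/(σA))^(1/4) = (8.7746/(5.670×10⁻⁸×2.176×10⁻⁶))^(1/4) = 2904 K.

T ≈ 2904 K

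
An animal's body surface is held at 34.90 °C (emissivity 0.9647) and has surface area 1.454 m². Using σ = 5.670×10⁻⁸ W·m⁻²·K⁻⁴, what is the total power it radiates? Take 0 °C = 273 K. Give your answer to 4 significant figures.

P ≈ 714.8 W

T = 34.90 °C + 273 = 307.90 K.
Area A = 1.454 m².
P = εσAT⁴ = 0.9647 × 5.670×10⁻⁸ × 1.454 × (307.90)⁴ = 714.8 W.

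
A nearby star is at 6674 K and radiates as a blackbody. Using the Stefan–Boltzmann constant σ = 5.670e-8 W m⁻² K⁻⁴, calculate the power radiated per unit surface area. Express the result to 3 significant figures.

I ≈ 1.12×10⁸ W/m²

Stefan–Boltzmann: I = σT⁴ = 5.670×10⁻⁸ × (6674)⁴ = 1.12×10⁸ W/m².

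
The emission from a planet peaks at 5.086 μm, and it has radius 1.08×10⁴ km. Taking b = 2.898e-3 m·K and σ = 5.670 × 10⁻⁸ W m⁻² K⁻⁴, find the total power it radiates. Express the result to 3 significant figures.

Wien's law: T = b/λ_max = 2.898×10⁻³/5.086×10⁻⁶ = 569.799 K.
Surface area A = 4πR² = 4π(1.08×10⁷ m)² = 1.46574×10¹⁵ m².
Then P = σAT⁴ = 5.670×10⁻⁸×1.46574×10¹⁵×(569.799)⁴ = 8.76×10¹⁸ W.

P ≈ 8.76×10¹⁸ W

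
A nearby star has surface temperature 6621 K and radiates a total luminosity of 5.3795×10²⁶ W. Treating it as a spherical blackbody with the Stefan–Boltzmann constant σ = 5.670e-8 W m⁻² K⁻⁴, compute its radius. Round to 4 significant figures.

L = 4πR²σT⁴ ⇒ R = √(L/(4πσT⁴)).
σT⁴ = 1.08963×10⁸ W/m², so R = √(5.3795×10²⁶/(4π×1.08963×10⁸)) = 6.268×10⁸ m.

R ≈ 6.268×10⁸ m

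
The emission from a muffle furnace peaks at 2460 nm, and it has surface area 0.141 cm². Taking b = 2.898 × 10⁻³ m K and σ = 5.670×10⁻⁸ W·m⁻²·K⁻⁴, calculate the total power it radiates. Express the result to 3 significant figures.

P ≈ 1.54 W

Wien's law: T = b/λ_max = 2.898×10⁻³/2.460×10⁻⁶ = 1178.05 K.
Area A = 0.141 cm² = 1.41×10⁻⁵ m².
Then P = σAT⁴ = 5.670×10⁻⁸×1.41×10⁻⁵×(1178.05)⁴ = 1.54 W.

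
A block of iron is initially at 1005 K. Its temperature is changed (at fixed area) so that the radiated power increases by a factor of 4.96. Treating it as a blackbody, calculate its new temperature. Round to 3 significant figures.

T₂ ≈ 1.50×10³ K

P ∝ T⁴, so T₂/T₁ = (P₂/P₁)^(1/4) = (4.96)^(1/4) = 1.49235.
T₂ = 1005 × 1.49235 = 1.50×10³ K.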